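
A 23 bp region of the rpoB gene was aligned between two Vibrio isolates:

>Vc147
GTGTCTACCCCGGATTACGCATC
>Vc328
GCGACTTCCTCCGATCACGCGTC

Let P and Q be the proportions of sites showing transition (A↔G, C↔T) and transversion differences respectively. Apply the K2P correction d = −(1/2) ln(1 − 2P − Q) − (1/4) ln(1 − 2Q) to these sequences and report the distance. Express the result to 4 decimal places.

The sequences differ at positions 2 (T/C, transition), 4 (T/A, transversion), 7 (A/T, transversion), 10 (C/T, transition), 12 (G/C, transversion), 16 (T/C, transition), 21 (A/G, transition).
Of the 7 differences, 4 transitions and 3 transversions over 23 sites: P = 4/23 = 0.173913, Q = 3/23 = 0.130435.
d = −0.5·ln(0.521739) − 0.25·ln(0.739130) = −0.5·(-0.650588) − 0.25·(-0.302281) = 0.4009.

0.4009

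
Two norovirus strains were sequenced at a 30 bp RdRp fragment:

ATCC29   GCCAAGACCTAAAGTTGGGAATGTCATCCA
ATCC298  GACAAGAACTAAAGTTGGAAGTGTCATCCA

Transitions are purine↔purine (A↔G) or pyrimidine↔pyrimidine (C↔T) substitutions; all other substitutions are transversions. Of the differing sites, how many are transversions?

The sequences differ at positions 2 (C/A, transversion), 8 (C/A, transversion), 19 (G/A, transition), 21 (A/G, transition).
Of the 4 differences, 2 transitions and 2 transversions, so the answer is 2.

2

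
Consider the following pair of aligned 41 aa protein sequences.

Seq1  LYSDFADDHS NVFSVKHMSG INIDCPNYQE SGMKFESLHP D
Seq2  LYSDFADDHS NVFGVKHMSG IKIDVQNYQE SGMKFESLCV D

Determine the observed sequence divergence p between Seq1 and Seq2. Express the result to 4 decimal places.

0.1463

Differing sites — 14:S/G; 22:N/K; 25:C/V; 26:P/Q; 39:H/C; 40:P/V.
There are 6 differences over 41 sites, so p = 6/41 = 0.1463.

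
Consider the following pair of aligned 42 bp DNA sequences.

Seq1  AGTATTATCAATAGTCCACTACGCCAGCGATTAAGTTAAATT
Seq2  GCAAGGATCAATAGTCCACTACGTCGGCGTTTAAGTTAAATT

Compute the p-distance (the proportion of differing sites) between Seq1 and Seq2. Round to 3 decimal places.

0.190

Mismatches occur at site 1 (A↔G), site 2 (G↔C), site 3 (T↔A), site 5 (T↔G), site 6 (T↔G), site 24 (C↔T), site 26 (A↔G), site 30 (A↔T).
There are 8 differences over 42 sites, so p = 8/42 = 0.190.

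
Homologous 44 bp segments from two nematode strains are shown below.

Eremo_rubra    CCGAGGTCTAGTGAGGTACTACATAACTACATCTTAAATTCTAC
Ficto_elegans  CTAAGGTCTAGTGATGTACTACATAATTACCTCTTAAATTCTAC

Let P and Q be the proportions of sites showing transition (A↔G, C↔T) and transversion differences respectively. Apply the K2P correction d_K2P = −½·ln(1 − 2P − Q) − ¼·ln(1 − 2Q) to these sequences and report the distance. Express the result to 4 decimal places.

0.1242

The sequences differ at positions 2 (C/T, transition), 3 (G/A, transition), 15 (G/T, transversion), 27 (C/T, transition), 31 (A/C, transversion).
Of the 5 differences, 3 transitions and 2 transversions over 44 sites: P = 3/44 = 0.068182, Q = 2/44 = 0.045455.
d = −0.5·ln(0.818181) − 0.25·ln(0.909090) = −0.5·(-0.200672) − 0.25·(-0.095311) = 0.1242.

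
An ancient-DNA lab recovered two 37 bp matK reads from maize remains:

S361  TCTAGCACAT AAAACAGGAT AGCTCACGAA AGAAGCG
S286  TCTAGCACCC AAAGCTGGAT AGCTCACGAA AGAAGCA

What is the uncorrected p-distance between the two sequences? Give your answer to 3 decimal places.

0.135

The sequences differ at positions 9 (A/C), 10 (T/C), 14 (A/G), 16 (A/T), 37 (G/A).
There are 5 differences over 37 sites, so p = 5/37 = 0.135.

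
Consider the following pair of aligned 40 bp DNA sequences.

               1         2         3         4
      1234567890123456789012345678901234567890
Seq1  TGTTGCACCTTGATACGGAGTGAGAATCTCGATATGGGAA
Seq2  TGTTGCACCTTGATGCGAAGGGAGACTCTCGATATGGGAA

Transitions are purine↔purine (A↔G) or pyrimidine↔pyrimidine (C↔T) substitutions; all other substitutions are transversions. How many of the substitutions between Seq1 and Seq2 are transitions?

2

Differing sites — 15:A/G (Ti); 18:G/A (Ti); 21:T/G (Tv); 26:A/C (Tv).
Of the 4 differences, 2 transitions and 2 transversions, so the answer is 2.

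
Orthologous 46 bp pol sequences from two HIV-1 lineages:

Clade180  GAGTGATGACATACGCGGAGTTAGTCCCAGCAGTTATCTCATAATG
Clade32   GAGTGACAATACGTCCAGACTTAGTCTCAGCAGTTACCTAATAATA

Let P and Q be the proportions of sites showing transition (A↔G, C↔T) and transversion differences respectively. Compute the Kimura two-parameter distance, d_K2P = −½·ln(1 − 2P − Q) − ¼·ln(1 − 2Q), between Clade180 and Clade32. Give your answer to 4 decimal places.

0.3815

The sequences differ at positions 7 (T/C, transition), 8 (G/A, transition), 10 (C/T, transition), 12 (T/C, transition), 13 (A/G, transition), 14 (C/T, transition), 15 (G/C, transversion), 17 (G/A, transition), 20 (G/C, transversion), 27 (C/T, transition), 37 (T/C, transition), 40 (C/A, transversion), 46 (G/A, transition).
Of the 13 differences, 10 transitions and 3 transversions over 46 sites: P = 10/46 = 0.217391, Q = 3/46 = 0.065217.
d = −0.5·ln(0.500001) − 0.25·ln(0.869566) = −0.5·(-0.693145) − 0.25·(-0.139761) = 0.3815.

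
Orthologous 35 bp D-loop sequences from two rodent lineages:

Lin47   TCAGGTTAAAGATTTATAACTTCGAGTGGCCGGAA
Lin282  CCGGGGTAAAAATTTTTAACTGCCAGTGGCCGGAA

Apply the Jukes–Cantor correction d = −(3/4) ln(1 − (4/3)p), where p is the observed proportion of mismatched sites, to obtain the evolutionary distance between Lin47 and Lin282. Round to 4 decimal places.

0.2326

Mismatches occur at site 1 (T/C), site 3 (A/G), site 6 (T/G), site 11 (G/A), site 16 (A/T), site 22 (T/G), site 24 (G/C).
p = 7/35 = 0.200000.
d = −0.75 · ln(1 − (4/3)·0.200000) = −0.75 · ln(0.733333) = −0.75 · (-0.310155) = 0.2326.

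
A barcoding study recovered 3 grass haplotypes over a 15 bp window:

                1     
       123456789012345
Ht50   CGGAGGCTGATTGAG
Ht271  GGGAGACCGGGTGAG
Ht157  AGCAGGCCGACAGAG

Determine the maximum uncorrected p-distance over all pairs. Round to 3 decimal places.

Pairwise Hamming distances:
  Ht50 vs Ht271: 5
  Ht50 vs Ht157: 5
  Ht271 vs Ht157: 6
The largest is 6 mismatches, between Ht271 and Ht157; p = 6/15 = 0.400.

0.400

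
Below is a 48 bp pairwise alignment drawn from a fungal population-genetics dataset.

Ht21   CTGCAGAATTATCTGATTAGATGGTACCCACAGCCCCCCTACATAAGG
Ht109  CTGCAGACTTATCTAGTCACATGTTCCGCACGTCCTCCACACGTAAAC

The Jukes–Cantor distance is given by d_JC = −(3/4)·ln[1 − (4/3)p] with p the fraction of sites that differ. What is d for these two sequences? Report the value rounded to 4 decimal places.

The sequences differ at positions 8 (A/C), 15 (G/A), 16 (A/G), 18 (T/C), 20 (G/C), 24 (G/T), 26 (A/C), 28 (C/G), 32 (A/G), 33 (G/T), 36 (C/T), 39 (C/A), 40 (T/C), 43 (A/G), 47 (G/A), 48 (G/C).
p = 16/48 = 0.333333.
d = −0.75 · ln(1 − (4/3)·0.333333) = −0.75 · ln(0.555556) = −0.75 · (-0.587786) = 0.4408.

0.4408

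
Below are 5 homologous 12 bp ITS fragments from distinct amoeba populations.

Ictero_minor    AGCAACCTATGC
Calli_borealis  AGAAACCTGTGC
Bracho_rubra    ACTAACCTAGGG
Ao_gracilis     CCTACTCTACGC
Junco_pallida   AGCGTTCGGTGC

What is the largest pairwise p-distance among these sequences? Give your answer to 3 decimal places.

Pairwise Hamming distances:
  Ictero_minor vs Calli_borealis: 2
  Ictero_minor vs Bracho_rubra: 4
  Ictero_minor vs Ao_gracilis: 6
  Ictero_minor vs Junco_pallida: 5
  Calli_borealis vs Bracho_rubra: 5
  Calli_borealis vs Ao_gracilis: 7
  Calli_borealis vs Junco_pallida: 5
  Bracho_rubra vs Ao_gracilis: 5
  Bracho_rubra vs Junco_pallida: 9
  Ao_gracilis vs Junco_pallida: 8
The largest is 9 mismatches, between Bracho_rubra and Junco_pallida; p = 9/12 = 0.750.

0.750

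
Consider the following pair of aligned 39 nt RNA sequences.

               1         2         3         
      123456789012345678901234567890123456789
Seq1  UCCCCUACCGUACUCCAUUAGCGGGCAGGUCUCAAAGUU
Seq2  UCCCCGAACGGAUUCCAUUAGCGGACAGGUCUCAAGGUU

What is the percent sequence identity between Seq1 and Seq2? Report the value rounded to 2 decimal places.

84.62%

Mismatches occur at site 6 (U→G), site 8 (C→A), site 11 (U→G), site 13 (C→U), site 25 (G→A), site 36 (A→G).
33 of the 39 sites match, so the percent identity is 33/39 × 100 = 84.62%.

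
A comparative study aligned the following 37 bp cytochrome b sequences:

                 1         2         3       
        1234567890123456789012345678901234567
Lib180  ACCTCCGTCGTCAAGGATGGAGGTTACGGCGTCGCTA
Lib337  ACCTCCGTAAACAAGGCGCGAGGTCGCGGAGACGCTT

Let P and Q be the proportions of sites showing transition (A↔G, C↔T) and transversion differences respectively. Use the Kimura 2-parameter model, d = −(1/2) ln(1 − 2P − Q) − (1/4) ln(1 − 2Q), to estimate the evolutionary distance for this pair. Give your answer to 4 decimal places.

0.3793

Mismatches occur at site 9 (C/A, transversion), site 10 (G/A, transition), site 11 (T/A, transversion), site 17 (A/C, transversion), site 18 (T/G, transversion), site 19 (G/C, transversion), site 25 (T/C, transition), site 26 (A/G, transition), site 30 (C/A, transversion), site 32 (T/A, transversion), site 37 (A/T, transversion).
Of the 11 differences, 3 transitions and 8 transversions over 37 sites: P = 3/37 = 0.081081, Q = 8/37 = 0.216216.
d = −0.5·ln(0.621622) − 0.25·ln(0.567568) = −0.5·(-0.475423) − 0.25·(-0.566395) = 0.3793.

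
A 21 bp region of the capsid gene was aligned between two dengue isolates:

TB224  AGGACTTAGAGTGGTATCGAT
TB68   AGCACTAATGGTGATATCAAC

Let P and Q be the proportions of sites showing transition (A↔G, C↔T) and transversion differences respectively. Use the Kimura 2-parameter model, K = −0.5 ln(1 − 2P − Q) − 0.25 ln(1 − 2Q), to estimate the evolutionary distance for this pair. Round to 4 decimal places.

The sequences differ at positions 3 (G/C, transversion), 7 (T/A, transversion), 9 (G/T, transversion), 10 (A/G, transition), 14 (G/A, transition), 19 (G/A, transition), 21 (T/C, transition).
Of the 7 differences, 4 transitions and 3 transversions over 21 sites: P = 4/21 = 0.190476, Q = 3/21 = 0.142857.
d = −0.5·ln(0.476191) − 0.25·ln(0.714286) = −0.5·(-0.741936) − 0.25·(-0.336472) = 0.4551.

0.4551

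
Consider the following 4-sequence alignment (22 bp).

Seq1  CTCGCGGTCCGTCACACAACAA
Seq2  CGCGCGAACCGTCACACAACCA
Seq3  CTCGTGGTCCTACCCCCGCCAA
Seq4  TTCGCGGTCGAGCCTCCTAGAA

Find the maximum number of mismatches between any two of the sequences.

13

Pairwise Hamming distances:
  Seq1 vs Seq2: 4
  Seq1 vs Seq3: 7
  Seq1 vs Seq4: 9
  Seq2 vs Seq3: 11
  Seq2 vs Seq4: 13
  Seq3 vs Seq4: 9
The largest is 13, between Seq2 and Seq4.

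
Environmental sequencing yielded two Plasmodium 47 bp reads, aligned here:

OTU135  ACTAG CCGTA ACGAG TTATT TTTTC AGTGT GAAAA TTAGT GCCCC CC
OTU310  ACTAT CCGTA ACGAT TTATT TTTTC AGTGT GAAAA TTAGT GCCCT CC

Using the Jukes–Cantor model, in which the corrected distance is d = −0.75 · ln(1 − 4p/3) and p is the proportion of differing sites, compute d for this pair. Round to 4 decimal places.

Differing sites — 5:G/T; 15:G/T; 45:C/T.
p = 3/47 = 0.063830.
d = −0.75 · ln(1 − (4/3)·0.063830) = −0.75 · ln(0.914893) = −0.75 · (-0.088948) = 0.0667.

0.0667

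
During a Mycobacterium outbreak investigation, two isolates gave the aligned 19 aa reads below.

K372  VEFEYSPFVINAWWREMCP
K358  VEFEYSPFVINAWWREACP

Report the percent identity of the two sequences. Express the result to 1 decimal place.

The sequences differ at position 17 (M/A).
18 of the 19 sites match, so the percent identity is 18/19 × 100 = 94.7%.

94.7%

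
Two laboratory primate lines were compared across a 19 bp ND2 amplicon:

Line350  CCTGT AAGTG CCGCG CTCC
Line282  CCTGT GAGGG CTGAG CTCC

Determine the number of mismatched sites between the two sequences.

The sequences differ at positions 6 (A/G), 9 (T/G), 12 (C/T), 14 (C/A).
That gives 4 mismatches out of 19 aligned sites, so the Hamming distance is 4.

4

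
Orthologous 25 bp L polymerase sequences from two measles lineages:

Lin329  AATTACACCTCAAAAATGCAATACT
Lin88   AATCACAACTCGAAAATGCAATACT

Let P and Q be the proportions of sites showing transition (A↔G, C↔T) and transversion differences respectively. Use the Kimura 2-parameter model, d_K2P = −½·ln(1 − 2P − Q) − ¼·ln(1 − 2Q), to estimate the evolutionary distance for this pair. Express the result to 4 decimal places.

Differing sites — 4:T/C (Ti); 8:C/A (Tv); 12:A/G (Ti).
Of the 3 differences, 2 transitions and 1 transversion over 25 sites: P = 2/25 = 0.080000, Q = 1/25 = 0.040000.
d = −0.5·ln(0.800000) − 0.25·ln(0.920000) = −0.5·(-0.223144) − 0.25·(-0.083382) = 0.1324.

0.1324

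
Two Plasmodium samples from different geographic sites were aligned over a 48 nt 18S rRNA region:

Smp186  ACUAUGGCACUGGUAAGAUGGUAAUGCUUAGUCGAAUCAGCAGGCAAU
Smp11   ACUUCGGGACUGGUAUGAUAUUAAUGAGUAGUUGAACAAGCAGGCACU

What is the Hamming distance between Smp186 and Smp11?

12

The sequences differ at positions 4 (A/U), 5 (U/C), 8 (C/G), 16 (A/U), 20 (G/A), 21 (G/U), 27 (C/A), 28 (U/G), 33 (C/U), 37 (U/C), 38 (C/A), 47 (A/C).
That gives 12 mismatches out of 48 aligned sites, so the Hamming distance is 12.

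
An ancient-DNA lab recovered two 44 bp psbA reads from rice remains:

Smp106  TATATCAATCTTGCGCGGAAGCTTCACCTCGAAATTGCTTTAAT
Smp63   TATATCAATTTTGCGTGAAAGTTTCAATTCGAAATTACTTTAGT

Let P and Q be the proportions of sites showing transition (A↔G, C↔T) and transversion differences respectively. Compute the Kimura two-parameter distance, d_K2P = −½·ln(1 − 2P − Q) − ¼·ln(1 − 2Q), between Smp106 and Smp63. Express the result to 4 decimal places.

Mismatches occur at site 10 (C/T, transition), site 16 (C/T, transition), site 18 (G/A, transition), site 22 (C/T, transition), site 27 (C/A, transversion), site 28 (C/T, transition), site 37 (G/A, transition), site 43 (A/G, transition).
Of the 8 differences, 7 transitions and 1 transversion over 44 sites: P = 7/44 = 0.159091, Q = 1/44 = 0.022727.
d = −0.5·ln(0.659091) − 0.25·ln(0.954546) = −0.5·(-0.416894) − 0.25·(-0.046519) = 0.2201.

0.2201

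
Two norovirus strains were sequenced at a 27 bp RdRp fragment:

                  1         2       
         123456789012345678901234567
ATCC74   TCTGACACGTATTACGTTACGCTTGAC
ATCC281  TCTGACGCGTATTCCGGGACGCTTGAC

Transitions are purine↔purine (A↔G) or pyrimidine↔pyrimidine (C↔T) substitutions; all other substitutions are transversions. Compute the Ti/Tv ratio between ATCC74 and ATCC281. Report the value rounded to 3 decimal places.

The sequences differ at positions 7 (A/G, transition), 14 (A/C, transversion), 17 (T/G, transversion), 18 (T/G, transversion).
Of the 4 differences, 1 transition and 3 transversions, so Ti/Tv = 1/3 = 0.333.

0.333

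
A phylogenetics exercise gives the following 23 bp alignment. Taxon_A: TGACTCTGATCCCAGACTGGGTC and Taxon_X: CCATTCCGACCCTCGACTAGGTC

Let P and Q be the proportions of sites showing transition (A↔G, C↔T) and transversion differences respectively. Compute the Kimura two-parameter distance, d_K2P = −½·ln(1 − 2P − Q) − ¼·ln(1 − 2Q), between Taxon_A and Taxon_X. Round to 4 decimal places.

0.5169

The sequences differ at positions 1 (T/C, transition), 2 (G/C, transversion), 4 (C/T, transition), 7 (T/C, transition), 10 (T/C, transition), 13 (C/T, transition), 14 (A/C, transversion), 19 (G/A, transition).
Of the 8 differences, 6 transitions and 2 transversions over 23 sites: P = 6/23 = 0.260870, Q = 2/23 = 0.086957.
d = −0.5·ln(0.391303) − 0.25·ln(0.826086) = −0.5·(-0.938273) − 0.25·(-0.191056) = 0.5169.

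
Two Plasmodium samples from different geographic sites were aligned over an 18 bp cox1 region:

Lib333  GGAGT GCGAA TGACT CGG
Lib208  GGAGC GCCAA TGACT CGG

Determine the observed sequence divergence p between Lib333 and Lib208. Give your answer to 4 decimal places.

Differing sites — 5:T/C; 8:G/C.
There are 2 differences over 18 sites, so p = 2/18 = 0.1111.

0.1111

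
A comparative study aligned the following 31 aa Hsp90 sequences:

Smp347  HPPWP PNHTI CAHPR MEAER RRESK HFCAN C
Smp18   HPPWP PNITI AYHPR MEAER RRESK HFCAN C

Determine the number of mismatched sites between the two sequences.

3

Mismatches occur at site 8 (H↔I), site 11 (C↔A), site 12 (A↔Y).
That gives 3 mismatches out of 31 aligned sites, so the Hamming distance is 3.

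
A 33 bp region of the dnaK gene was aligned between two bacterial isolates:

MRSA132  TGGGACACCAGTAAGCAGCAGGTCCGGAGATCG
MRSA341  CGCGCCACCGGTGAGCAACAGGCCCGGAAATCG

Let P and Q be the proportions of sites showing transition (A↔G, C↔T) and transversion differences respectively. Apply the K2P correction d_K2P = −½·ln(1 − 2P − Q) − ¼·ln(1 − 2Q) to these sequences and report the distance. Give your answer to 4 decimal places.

0.3083

Differing sites — 1:T/C (Ti); 3:G/C (Tv); 5:A/C (Tv); 10:A/G (Ti); 13:A/G (Ti); 18:G/A (Ti); 23:T/C (Ti); 29:G/A (Ti).
Of the 8 differences, 6 transitions and 2 transversions over 33 sites: P = 6/33 = 0.181818, Q = 2/33 = 0.060606.
d = −0.5·ln(0.575758) − 0.25·ln(0.878788) = −0.5·(-0.552068) − 0.25·(-0.129212) = 0.3083.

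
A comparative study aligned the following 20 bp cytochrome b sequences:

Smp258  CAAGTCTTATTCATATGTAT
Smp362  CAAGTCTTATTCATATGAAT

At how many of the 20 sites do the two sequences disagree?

1

The sequences differ at position 18 (T/A).
That gives 1 mismatch out of 20 aligned sites, so the Hamming distance is 1.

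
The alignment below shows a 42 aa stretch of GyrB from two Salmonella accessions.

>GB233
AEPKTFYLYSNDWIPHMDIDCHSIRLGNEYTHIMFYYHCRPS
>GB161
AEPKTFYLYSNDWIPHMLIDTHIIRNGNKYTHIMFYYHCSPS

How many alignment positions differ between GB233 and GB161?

Differing sites — 18:D/L; 21:C/T; 23:S/I; 26:L/N; 29:E/K; 40:R/S.
That gives 6 mismatches out of 42 aligned sites, so the Hamming distance is 6.

6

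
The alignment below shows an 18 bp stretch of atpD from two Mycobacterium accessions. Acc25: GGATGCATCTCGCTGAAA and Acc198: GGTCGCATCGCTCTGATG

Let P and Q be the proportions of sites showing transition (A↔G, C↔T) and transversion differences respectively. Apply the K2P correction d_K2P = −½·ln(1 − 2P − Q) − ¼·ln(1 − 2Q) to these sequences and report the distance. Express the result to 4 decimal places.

The sequences differ at positions 3 (A/T, transversion), 4 (T/C, transition), 10 (T/G, transversion), 12 (G/T, transversion), 17 (A/T, transversion), 18 (A/G, transition).
Of the 6 differences, 2 transitions and 4 transversions over 18 sites: P = 2/18 = 0.111111, Q = 4/18 = 0.222222.
d = −0.5·ln(0.555556) − 0.25·ln(0.555556) = −0.5·(-0.587786) − 0.25·(-0.587786) = 0.4408.

0.4408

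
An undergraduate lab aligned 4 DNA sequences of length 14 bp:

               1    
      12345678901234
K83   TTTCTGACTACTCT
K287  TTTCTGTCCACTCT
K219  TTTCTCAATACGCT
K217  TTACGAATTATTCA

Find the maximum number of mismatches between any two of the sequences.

Pairwise Hamming distances:
  K83 vs K287: 2
  K83 vs K219: 3
  K83 vs K217: 6
  K287 vs K219: 5
  K287 vs K217: 8
  K219 vs K217: 7
The largest is 8, between K287 and K217.

8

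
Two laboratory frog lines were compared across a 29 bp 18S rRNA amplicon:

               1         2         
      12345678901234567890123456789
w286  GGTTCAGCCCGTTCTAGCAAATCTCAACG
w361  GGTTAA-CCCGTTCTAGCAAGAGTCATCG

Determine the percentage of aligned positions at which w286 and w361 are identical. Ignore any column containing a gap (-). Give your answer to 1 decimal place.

Excluding the 1 gap column leaves 28 comparable sites.
The sequences differ at positions 5 (C/A), 21 (A/G), 22 (T/A), 23 (C/G), 27 (A/T).
23 of the 28 comparable sites match, so the percent identity is 23/28 × 100 = 82.1%.

82.1%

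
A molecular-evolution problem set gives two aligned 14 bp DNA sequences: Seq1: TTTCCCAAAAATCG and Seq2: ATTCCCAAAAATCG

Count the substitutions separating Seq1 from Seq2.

1

The sequences differ at position 1 (T/A).
That gives 1 mismatch out of 14 aligned sites, so the Hamming distance is 1.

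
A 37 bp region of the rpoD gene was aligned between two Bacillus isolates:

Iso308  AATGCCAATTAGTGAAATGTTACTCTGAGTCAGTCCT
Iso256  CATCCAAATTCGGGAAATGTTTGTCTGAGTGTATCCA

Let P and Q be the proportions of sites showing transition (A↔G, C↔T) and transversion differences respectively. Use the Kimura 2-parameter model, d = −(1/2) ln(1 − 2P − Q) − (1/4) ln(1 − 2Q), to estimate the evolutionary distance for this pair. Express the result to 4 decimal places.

0.3904

Mismatches occur at site 1 (A↔C, transversion), site 4 (G↔C, transversion), site 6 (C↔A, transversion), site 11 (A↔C, transversion), site 13 (T↔G, transversion), site 22 (A↔T, transversion), site 23 (C↔G, transversion), site 31 (C↔G, transversion), site 32 (A↔T, transversion), site 33 (G↔A, transition), site 37 (T↔A, transversion).
Of the 11 differences, 1 transition and 10 transversions over 37 sites: P = 1/37 = 0.027027, Q = 10/37 = 0.270270.
d = −0.5·ln(0.675676) − 0.25·ln(0.459460) = −0.5·(-0.392042) − 0.25·(-0.777703) = 0.3904.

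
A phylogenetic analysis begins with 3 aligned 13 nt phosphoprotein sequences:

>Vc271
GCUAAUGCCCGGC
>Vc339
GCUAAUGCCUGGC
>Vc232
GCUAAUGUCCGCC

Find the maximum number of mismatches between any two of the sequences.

3

Pairwise Hamming distances:
  Vc271 vs Vc339: 1
  Vc271 vs Vc232: 2
  Vc339 vs Vc232: 3
The largest is 3, between Vc339 and Vc232.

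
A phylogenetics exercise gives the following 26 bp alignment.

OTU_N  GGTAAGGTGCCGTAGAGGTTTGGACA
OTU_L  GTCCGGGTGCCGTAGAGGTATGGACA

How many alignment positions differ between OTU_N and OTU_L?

5

Differing sites — 2:G/T; 3:T/C; 4:A/C; 5:A/G; 20:T/A.
That gives 5 mismatches out of 26 aligned sites, so the Hamming distance is 5.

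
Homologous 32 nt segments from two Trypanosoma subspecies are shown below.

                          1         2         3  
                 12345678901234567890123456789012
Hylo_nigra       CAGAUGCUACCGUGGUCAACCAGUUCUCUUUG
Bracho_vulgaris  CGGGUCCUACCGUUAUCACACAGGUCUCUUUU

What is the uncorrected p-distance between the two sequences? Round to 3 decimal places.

Mismatches occur at site 2 (A/G), site 4 (A/G), site 6 (G/C), site 14 (G/U), site 15 (G/A), site 19 (A/C), site 20 (C/A), site 24 (U/G), site 32 (G/U).
There are 9 differences over 32 sites, so p = 9/32 = 0.281.

0.281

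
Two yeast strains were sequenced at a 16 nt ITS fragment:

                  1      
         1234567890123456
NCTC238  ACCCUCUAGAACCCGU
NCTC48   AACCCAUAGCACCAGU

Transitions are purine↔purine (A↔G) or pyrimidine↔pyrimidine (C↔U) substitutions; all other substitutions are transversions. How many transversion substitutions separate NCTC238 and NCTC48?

4

Differing sites — 2:C/A (Tv); 5:U/C (Ti); 6:C/A (Tv); 10:A/C (Tv); 14:C/A (Tv).
Of the 5 differences, 1 transition and 4 transversions, so the answer is 4.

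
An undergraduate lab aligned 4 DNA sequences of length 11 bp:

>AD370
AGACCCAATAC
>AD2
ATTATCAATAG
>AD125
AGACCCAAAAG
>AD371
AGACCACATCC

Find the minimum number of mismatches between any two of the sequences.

Pairwise Hamming distances:
  AD370 vs AD2: 5
  AD370 vs AD125: 2
  AD370 vs AD371: 3
  AD2 vs AD125: 5
  AD2 vs AD371: 8
  AD125 vs AD371: 5
The smallest is 2, between AD370 and AD125.

2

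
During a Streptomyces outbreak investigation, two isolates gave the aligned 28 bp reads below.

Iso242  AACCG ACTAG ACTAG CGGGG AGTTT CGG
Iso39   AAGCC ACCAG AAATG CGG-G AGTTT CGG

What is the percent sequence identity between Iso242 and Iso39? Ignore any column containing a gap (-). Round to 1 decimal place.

Excluding the 1 gap column leaves 27 comparable sites.
Mismatches occur at site 3 (C/G), site 5 (G/C), site 8 (T/C), site 12 (C/A), site 13 (T/A), site 14 (A/T).
21 of the 27 comparable sites match, so the percent identity is 21/27 × 100 = 77.8%.

77.8%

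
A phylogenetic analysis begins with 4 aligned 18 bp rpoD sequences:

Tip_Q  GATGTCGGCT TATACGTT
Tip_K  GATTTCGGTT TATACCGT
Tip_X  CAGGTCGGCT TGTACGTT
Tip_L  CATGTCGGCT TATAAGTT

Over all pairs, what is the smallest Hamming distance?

2

Pairwise Hamming distances:
  Tip_Q vs Tip_K: 4
  Tip_Q vs Tip_X: 3
  Tip_Q vs Tip_L: 2
  Tip_K vs Tip_X: 7
  Tip_K vs Tip_L: 6
  Tip_X vs Tip_L: 3
The smallest is 2, between Tip_Q and Tip_L.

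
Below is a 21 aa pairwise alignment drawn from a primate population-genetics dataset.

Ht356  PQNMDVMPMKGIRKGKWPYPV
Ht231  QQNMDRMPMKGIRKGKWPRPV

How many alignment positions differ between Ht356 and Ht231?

Differing sites — 1:P/Q; 6:V/R; 19:Y/R.
That gives 3 mismatches out of 21 aligned sites, so the Hamming distance is 3.

3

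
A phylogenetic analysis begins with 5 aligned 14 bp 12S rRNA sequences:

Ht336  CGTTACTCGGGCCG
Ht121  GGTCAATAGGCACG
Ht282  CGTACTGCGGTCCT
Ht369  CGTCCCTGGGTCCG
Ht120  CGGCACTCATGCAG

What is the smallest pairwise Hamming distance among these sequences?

4

Pairwise Hamming distances:
  Ht336 vs Ht121: 6
  Ht336 vs Ht282: 6
  Ht336 vs Ht369: 4
  Ht336 vs Ht120: 5
  Ht121 vs Ht282: 9
  Ht121 vs Ht369: 6
  Ht121 vs Ht120: 9
  Ht282 vs Ht369: 5
  Ht282 vs Ht120: 10
  Ht369 vs Ht120: 7
The smallest is 4, between Ht336 and Ht369.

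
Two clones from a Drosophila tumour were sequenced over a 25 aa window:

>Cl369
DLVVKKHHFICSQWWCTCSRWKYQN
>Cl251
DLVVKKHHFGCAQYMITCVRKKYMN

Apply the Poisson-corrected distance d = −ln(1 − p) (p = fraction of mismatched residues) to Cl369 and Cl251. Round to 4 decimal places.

The sequences differ at positions 10 (I/G), 12 (S/A), 14 (W/Y), 15 (W/M), 16 (C/I), 19 (S/V), 21 (W/K), 24 (Q/M).
p = 8/25 = 0.320000.
d = −ln(1 − 0.320000) = −ln(0.680000) = 0.3857.

0.3857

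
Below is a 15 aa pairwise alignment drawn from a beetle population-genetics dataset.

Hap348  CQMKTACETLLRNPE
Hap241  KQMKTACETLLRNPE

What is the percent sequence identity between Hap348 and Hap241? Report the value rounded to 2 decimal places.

93.33%

The sequences differ at position 1 (C/K).
14 of the 15 sites match, so the percent identity is 14/15 × 100 = 93.33%.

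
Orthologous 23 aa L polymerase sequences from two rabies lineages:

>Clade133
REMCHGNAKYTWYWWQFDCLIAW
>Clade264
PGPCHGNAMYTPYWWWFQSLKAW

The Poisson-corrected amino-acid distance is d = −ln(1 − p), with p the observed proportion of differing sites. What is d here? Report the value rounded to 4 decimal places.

0.4964

Mismatches occur at site 1 (R→P), site 2 (E→G), site 3 (M→P), site 9 (K→M), site 12 (W→P), site 16 (Q→W), site 18 (D→Q), site 19 (C→S), site 21 (I→K).
p = 9/23 = 0.391304.
d = −ln(1 − 0.391304) = −ln(0.608696) = 0.4964.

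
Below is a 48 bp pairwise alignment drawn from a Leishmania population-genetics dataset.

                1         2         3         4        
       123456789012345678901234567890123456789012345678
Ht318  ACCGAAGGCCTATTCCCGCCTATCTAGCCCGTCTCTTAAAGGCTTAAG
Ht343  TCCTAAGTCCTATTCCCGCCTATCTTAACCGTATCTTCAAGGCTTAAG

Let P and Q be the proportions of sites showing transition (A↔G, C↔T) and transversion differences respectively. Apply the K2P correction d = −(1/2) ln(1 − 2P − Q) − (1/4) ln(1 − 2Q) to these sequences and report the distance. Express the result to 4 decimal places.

0.1900

Mismatches occur at site 1 (A↔T, transversion), site 4 (G↔T, transversion), site 8 (G↔T, transversion), site 26 (A↔T, transversion), site 27 (G↔A, transition), site 28 (C↔A, transversion), site 33 (C↔A, transversion), site 38 (A↔C, transversion).
Of the 8 differences, 1 transition and 7 transversions over 48 sites: P = 1/48 = 0.020833, Q = 7/48 = 0.145833.
d = −0.5·ln(0.812501) − 0.25·ln(0.708334) = −0.5·(-0.207638) − 0.25·(-0.344840) = 0.1900.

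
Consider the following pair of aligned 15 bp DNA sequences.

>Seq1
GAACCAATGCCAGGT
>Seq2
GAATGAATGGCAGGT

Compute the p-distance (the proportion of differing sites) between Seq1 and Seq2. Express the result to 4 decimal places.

0.2000

Differing sites — 4:C/T; 5:C/G; 10:C/G.
There are 3 differences over 15 sites, so p = 3/15 = 0.2000.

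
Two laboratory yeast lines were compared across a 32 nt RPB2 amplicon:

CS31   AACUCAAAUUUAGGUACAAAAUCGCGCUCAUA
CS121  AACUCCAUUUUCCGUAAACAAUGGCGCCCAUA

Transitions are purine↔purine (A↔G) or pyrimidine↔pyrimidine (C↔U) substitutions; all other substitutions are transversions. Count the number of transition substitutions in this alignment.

Differing sites — 6:A/C (Tv); 8:A/U (Tv); 12:A/C (Tv); 13:G/C (Tv); 17:C/A (Tv); 19:A/C (Tv); 23:C/G (Tv); 28:U/C (Ti).
Of the 8 differences, 1 transition and 7 transversions, so the answer is 1.

1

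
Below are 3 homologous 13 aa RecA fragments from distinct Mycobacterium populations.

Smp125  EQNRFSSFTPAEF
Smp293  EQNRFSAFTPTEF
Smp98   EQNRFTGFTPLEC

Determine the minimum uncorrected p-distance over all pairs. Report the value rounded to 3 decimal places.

0.154

Pairwise Hamming distances:
  Smp125 vs Smp293: 2
  Smp125 vs Smp98: 4
  Smp293 vs Smp98: 4
The smallest is 2 mismatches, between Smp125 and Smp293; p = 2/13 = 0.154.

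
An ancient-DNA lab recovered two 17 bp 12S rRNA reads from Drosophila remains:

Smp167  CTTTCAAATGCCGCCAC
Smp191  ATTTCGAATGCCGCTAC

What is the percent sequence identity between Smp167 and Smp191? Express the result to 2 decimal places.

Differing sites — 1:C/A; 6:A/G; 15:C/T.
14 of the 17 sites match, so the percent identity is 14/17 × 100 = 82.35%.

82.35%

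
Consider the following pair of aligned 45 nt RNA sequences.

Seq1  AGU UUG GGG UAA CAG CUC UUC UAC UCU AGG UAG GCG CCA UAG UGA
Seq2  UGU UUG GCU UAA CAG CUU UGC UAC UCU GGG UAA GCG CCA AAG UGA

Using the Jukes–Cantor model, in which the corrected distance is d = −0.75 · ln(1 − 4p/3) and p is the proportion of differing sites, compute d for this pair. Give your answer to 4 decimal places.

0.2029

The sequences differ at positions 1 (A/U), 8 (G/C), 9 (G/U), 18 (C/U), 20 (U/G), 28 (A/G), 33 (G/A), 40 (U/A).
p = 8/45 = 0.177778.
d = −0.75 · ln(1 − (4/3)·0.177778) = −0.75 · ln(0.762963) = −0.75 · (-0.270546) = 0.2029.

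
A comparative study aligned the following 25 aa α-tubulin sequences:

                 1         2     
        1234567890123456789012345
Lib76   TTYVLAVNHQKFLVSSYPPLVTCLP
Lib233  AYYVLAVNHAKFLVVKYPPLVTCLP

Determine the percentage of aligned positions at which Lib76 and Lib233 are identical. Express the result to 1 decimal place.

Mismatches occur at site 1 (T→A), site 2 (T→Y), site 10 (Q→A), site 15 (S→V), site 16 (S→K).
20 of the 25 sites match, so the percent identity is 20/25 × 100 = 80.0%.

80.0%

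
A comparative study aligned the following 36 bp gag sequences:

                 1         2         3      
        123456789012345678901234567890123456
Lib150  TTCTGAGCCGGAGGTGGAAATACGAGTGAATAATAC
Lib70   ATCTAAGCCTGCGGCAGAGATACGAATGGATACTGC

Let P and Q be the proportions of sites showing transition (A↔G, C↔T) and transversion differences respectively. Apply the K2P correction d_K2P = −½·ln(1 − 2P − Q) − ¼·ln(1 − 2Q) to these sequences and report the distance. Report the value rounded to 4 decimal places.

0.4094

The sequences differ at positions 1 (T/A, transversion), 5 (G/A, transition), 10 (G/T, transversion), 12 (A/C, transversion), 15 (T/C, transition), 16 (G/A, transition), 19 (A/G, transition), 26 (G/A, transition), 29 (A/G, transition), 33 (A/C, transversion), 35 (A/G, transition).
Of the 11 differences, 7 transitions and 4 transversions over 36 sites: P = 7/36 = 0.194444, Q = 4/36 = 0.111111.
d = −0.5·ln(0.500001) − 0.25·ln(0.777778) = −0.5·(-0.693145) − 0.25·(-0.251314) = 0.4094.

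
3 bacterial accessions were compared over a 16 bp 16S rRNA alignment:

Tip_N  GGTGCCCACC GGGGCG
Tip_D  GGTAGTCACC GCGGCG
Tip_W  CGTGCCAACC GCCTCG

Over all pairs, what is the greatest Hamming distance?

Pairwise Hamming distances:
  Tip_N vs Tip_D: 4
  Tip_N vs Tip_W: 5
  Tip_D vs Tip_W: 7
The largest is 7, between Tip_D and Tip_W.

7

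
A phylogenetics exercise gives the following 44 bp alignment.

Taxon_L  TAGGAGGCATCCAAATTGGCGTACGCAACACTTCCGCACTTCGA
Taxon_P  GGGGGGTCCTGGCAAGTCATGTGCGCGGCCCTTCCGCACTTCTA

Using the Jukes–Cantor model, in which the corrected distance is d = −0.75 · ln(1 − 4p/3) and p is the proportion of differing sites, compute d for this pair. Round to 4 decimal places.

The sequences differ at positions 1 (T/G), 2 (A/G), 5 (A/G), 7 (G/T), 9 (A/C), 11 (C/G), 12 (C/G), 13 (A/C), 16 (T/G), 18 (G/C), 19 (G/A), 20 (C/T), 23 (A/G), 27 (A/G), 28 (A/G), 30 (A/C), 43 (G/T).
p = 17/44 = 0.386364.
d = −0.75 · ln(1 − (4/3)·0.386364) = −0.75 · ln(0.484848) = −0.75 · (-0.723920) = 0.5429.

0.5429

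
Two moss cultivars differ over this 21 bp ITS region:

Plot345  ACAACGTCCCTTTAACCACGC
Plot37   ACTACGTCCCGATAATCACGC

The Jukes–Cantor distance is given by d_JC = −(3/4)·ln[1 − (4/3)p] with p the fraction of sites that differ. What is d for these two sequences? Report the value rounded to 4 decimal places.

Mismatches occur at site 3 (A→T), site 11 (T→G), site 12 (T→A), site 16 (C→T).
p = 4/21 = 0.190476.
d = −0.75 · ln(1 − (4/3)·0.190476) = −0.75 · ln(0.746032) = −0.75 · (-0.292987) = 0.2197.

0.2197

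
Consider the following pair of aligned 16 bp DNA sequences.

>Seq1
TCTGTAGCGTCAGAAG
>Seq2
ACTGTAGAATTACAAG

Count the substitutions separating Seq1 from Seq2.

Mismatches occur at site 1 (T→A), site 8 (C→A), site 9 (G→A), site 11 (C→T), site 13 (G→C).
That gives 5 mismatches out of 16 aligned sites, so the Hamming distance is 5.

5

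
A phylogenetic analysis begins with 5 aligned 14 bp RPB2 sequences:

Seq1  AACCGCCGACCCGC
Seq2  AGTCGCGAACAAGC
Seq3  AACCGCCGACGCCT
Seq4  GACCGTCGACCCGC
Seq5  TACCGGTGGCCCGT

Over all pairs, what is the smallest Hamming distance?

Pairwise Hamming distances:
  Seq1 vs Seq2: 6
  Seq1 vs Seq3: 3
  Seq1 vs Seq4: 2
  Seq1 vs Seq5: 5
  Seq2 vs Seq3: 8
  Seq2 vs Seq4: 8
  Seq2 vs Seq5: 10
  Seq3 vs Seq4: 5
  Seq3 vs Seq5: 6
  Seq4 vs Seq5: 5
The smallest is 2, between Seq1 and Seq4.

2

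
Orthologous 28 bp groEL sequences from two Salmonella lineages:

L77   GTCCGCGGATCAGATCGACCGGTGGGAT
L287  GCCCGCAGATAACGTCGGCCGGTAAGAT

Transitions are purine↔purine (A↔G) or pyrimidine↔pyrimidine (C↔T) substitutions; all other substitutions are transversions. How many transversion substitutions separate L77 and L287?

2

Mismatches occur at site 2 (T→C, transition), site 7 (G→A, transition), site 11 (C→A, transversion), site 13 (G→C, transversion), site 14 (A→G, transition), site 18 (A→G, transition), site 24 (G→A, transition), site 25 (G→A, transition).
Of the 8 differences, 6 transitions and 2 transversions, so the answer is 2.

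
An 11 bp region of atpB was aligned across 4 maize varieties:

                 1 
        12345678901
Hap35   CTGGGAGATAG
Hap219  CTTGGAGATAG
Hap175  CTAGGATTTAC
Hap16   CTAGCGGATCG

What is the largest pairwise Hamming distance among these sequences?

Pairwise Hamming distances:
  Hap35 vs Hap219: 1
  Hap35 vs Hap175: 4
  Hap35 vs Hap16: 4
  Hap219 vs Hap175: 4
  Hap219 vs Hap16: 4
  Hap175 vs Hap16: 6
The largest is 6, between Hap175 and Hap16.

6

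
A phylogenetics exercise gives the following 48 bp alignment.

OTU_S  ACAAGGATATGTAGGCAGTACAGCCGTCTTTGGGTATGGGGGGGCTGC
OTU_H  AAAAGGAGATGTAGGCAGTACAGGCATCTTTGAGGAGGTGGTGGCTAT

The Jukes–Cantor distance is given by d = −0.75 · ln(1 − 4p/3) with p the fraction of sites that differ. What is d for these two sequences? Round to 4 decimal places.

Differing sites — 2:C/A; 8:T/G; 24:C/G; 26:G/A; 33:G/A; 35:T/G; 37:T/G; 39:G/T; 42:G/T; 47:G/A; 48:C/T.
p = 11/48 = 0.229167.
d = −0.75 · ln(1 − (4/3)·0.229167) = −0.75 · ln(0.694444) = −0.75 · (-0.364644) = 0.2735.

0.2735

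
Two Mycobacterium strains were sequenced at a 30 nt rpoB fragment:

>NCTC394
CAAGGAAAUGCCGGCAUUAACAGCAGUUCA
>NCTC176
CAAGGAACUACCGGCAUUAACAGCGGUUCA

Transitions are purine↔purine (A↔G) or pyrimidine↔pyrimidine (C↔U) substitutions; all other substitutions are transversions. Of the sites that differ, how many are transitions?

The sequences differ at positions 8 (A/C, transversion), 10 (G/A, transition), 25 (A/G, transition).
Of the 3 differences, 2 transitions and 1 transversion, so the answer is 2.

2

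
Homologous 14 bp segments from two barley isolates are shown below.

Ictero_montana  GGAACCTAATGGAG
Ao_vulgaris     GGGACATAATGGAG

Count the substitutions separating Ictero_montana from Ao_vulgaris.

2

Mismatches occur at site 3 (A↔G), site 6 (C↔A).
That gives 2 mismatches out of 14 aligned sites, so the Hamming distance is 2.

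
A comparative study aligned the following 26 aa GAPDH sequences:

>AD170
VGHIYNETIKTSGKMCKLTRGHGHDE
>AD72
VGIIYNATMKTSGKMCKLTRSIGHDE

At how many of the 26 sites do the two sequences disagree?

5

The sequences differ at positions 3 (H/I), 7 (E/A), 9 (I/M), 21 (G/S), 22 (H/I).
That gives 5 mismatches out of 26 aligned sites, so the Hamming distance is 5.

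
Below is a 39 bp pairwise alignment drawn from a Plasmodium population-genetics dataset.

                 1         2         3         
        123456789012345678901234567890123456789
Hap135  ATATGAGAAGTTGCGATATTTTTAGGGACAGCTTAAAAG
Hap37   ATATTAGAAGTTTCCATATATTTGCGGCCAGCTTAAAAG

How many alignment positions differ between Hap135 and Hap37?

Differing sites — 5:G/T; 13:G/T; 15:G/C; 20:T/A; 24:A/G; 25:G/C; 28:A/C.
That gives 7 mismatches out of 39 aligned sites, so the Hamming distance is 7.

7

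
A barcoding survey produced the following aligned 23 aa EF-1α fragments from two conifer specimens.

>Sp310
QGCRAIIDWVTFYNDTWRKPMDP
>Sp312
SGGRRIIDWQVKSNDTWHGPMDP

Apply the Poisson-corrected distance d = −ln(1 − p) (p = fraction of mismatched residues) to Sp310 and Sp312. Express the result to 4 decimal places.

0.4964

Mismatches occur at site 1 (Q↔S), site 3 (C↔G), site 5 (A↔R), site 10 (V↔Q), site 11 (T↔V), site 12 (F↔K), site 13 (Y↔S), site 18 (R↔H), site 19 (K↔G).
p = 9/23 = 0.391304.
d = −ln(1 − 0.391304) = −ln(0.608696) = 0.4964.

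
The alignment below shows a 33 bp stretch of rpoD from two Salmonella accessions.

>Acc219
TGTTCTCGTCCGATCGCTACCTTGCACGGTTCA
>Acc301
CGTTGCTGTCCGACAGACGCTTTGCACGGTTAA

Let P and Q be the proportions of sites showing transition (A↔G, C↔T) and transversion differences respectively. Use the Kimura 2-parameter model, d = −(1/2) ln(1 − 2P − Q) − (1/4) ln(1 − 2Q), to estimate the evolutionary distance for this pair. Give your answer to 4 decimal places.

Differing sites — 1:T/C (Ti); 5:C/G (Tv); 6:T/C (Ti); 7:C/T (Ti); 14:T/C (Ti); 15:C/A (Tv); 17:C/A (Tv); 18:T/C (Ti); 19:A/G (Ti); 21:C/T (Ti); 32:C/A (Tv).
Of the 11 differences, 7 transitions and 4 transversions over 33 sites: P = 7/33 = 0.212121, Q = 4/33 = 0.121212.
d = −0.5·ln(0.454546) − 0.25·ln(0.757576) = −0.5·(-0.788456) − 0.25·(-0.277631) = 0.4636.

0.4636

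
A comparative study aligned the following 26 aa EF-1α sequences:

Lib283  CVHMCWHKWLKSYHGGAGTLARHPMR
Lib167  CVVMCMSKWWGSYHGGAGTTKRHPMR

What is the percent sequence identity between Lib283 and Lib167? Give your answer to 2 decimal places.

Mismatches occur at site 3 (H/V), site 6 (W/M), site 7 (H/S), site 10 (L/W), site 11 (K/G), site 20 (L/T), site 21 (A/K).
19 of the 26 sites match, so the percent identity is 19/26 × 100 = 73.08%.

73.08%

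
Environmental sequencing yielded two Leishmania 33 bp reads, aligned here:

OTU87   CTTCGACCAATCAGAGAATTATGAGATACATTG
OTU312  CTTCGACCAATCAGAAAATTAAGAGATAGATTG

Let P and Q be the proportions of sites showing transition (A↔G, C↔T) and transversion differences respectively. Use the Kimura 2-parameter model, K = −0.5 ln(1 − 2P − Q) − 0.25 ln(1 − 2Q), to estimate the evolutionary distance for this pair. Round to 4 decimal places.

0.0969

The sequences differ at positions 16 (G/A, transition), 22 (T/A, transversion), 29 (C/G, transversion).
Of the 3 differences, 1 transition and 2 transversions over 33 sites: P = 1/33 = 0.030303, Q = 2/33 = 0.060606.
d = −0.5·ln(0.878788) − 0.25·ln(0.878788) = −0.5·(-0.129212) − 0.25·(-0.129212) = 0.0969.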